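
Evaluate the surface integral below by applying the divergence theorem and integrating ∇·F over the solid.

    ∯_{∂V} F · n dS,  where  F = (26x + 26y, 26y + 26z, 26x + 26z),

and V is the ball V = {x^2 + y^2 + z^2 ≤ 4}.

By the divergence theorem,

    ∯_{∂V} F · n dS = ∭_V (∇ · F) dV.

Compute the divergence:
    ∇ · F = ∂F_x/∂x + ∂F_y/∂y + ∂F_z/∂z = 26 + 26 + 26 = 78.

In spherical coordinates, x = ρ sin(φ) cos(θ), y = ρ sin(φ) sin(θ), z = ρ cos(φ), dV = ρ^2 sin(φ) dρ dφ dθ, with 0 ≤ ρ ≤ 2, 0 ≤ φ ≤ π, 0 ≤ θ ≤ 2π.

The integrand, after substitution and multiplying by the volume element, becomes (78) · ρ^2 sin(φ), so

    ∭_V (∇·F) dV = ∫_0^{2π} ∫_0^{π} ∫_0^{2} (78) · ρ^2 sin(φ) dρ dφ dθ.

Inner (ρ from 0 to 2): 208sin(φ).
Middle (φ from 0 to π): 416.
Outer (θ from 0 to 2π): 832π.

Therefore ∯_{∂V} F · n dS = 832π.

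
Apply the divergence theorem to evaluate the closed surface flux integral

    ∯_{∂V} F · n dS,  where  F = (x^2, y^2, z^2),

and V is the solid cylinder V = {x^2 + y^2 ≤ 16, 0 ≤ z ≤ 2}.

By the divergence theorem,

    ∯_{∂V} F · n dS = ∭_V (∇ · F) dV.

Compute the divergence:
    ∇ · F = ∂F_x/∂x + ∂F_y/∂y + ∂F_z/∂z = 2x + 2y + 2z.

In cylindrical coordinates, x = r cos(θ), y = r sin(θ), z = z, dV = r dr dθ dz, with 0 ≤ r ≤ 4, 0 ≤ θ ≤ 2π, 0 ≤ z ≤ 2.

The integrand, after substitution and multiplying by the volume element, becomes (2sqrt(2)r sin(θ + π/4) + 2z) · r, so

    ∭_V (∇·F) dV = ∫_0^{2π} ∫_0^{4} ∫_0^{2} (2sqrt(2)r sin(θ + π/4) + 2z) · r dz dr dθ.

Inner (z from 0 to 2): 4r (sqrt(2)r sin(θ + π/4) + 1).
Middle (r from 0 to 4): 256sqrt(2)sin(θ + π/4)/3 + 32.
Outer (θ from 0 to 2π): 64π.

Therefore ∯_{∂V} F · n dS = 64π.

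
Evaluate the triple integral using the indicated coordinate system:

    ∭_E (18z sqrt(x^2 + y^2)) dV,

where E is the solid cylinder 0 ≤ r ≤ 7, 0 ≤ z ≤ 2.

In cylindrical coordinates, x = r cos(θ), y = r sin(θ), z = z, and dV = r dr dθ dz.

The integrand becomes 18r z, so

    ∭_E (18z sqrt(x^2 + y^2)) dV = ∫_{0}^{2π} ∫_{0}^{7} ∫_{0}^{2} (18r z) · r dz dr dθ.

Inner (z): 36r^2.
Middle (r from 0 to 7): 4116.
Outer (θ): 8232π.

Therefore the triple integral equals 8232π.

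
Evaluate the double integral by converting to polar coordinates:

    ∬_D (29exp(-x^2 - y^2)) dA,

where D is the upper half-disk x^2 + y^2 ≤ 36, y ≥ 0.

The region D is 0 ≤ r ≤ 6, 0 ≤ θ ≤ π in polar coordinates, where x = r cos(θ), y = r sin(θ), and dA = r dr dθ.

Under the substitution, the integrand becomes 29exp(-r^2), so

    ∬_D (29exp(-x^2 - y^2)) dA = ∫_{0}^{π} ∫_{0}^{6} (29exp(-r^2)) · r dr dθ.

Inner integral (in r): ∫_{0}^{6} (29exp(-r^2)) · r dr = 29/2 - 29exp(-36)/2.

Outer integral (in θ): ∫_{0}^{π} (29/2 - 29exp(-36)/2) dθ = -29π (1 - exp(36))exp(-36)/2.

Therefore ∬_D (29exp(-x^2 - y^2)) dA = -29π (1 - exp(36))exp(-36)/2.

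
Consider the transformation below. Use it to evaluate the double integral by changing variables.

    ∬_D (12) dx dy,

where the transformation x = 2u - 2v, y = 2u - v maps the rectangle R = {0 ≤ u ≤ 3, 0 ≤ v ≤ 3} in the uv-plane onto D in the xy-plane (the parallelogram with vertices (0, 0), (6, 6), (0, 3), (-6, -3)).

Compute the Jacobian determinant of (x, y) with respect to (u, v):

    ∂(x,y)/∂(u,v) = | 2  -2 | = (2)(-1) - (-2)(2) = 2.
                   | 2  -1 |

Its absolute value is |J| = 2 (the area scaling factor).

Substituting x = 2u - 2v, y = 2u - v into the integrand,

    12 → 12,

so the integral becomes

    ∬_R (12) · |J| du dv = ∫_0^3 ∫_0^3 (24) dv du.

Inner (v): 72.
Outer (u): 216.

Therefore ∬_D (12) dx dy = 216.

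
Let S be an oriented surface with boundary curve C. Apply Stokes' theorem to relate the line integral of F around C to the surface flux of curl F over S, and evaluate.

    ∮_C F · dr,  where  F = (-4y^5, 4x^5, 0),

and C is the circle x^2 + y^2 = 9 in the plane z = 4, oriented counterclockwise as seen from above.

Let S be the flat disk x^2 + y^2 ≤ 9 in the plane z = 4, with upward unit normal n̂ = ẑ. By Stokes' theorem,

    ∮_C F · dr = ∬_S (∇ × F) · n̂ dS = ∬_D (curl F)_z dA,

where D is the disk x^2 + y^2 ≤ 9.

Compute the curl of F = (-4y^5, 4x^5, 0):
    (∇ × F)_x = ∂F_z/∂y - ∂F_y/∂z = 0,
    (∇ × F)_y = ∂F_x/∂z - ∂F_z/∂x = 0,
    (∇ × F)_z = ∂F_y/∂x - ∂F_x/∂y = 20x^4 + 20y^4.

On z = 4, (curl F)_z = 20x^4 + 20y^4.

Convert to polar (x = r cos θ, y = r sin θ, dA = r dr dθ); the integrand becomes 20r^4(sin(θ)^4 + cos(θ)^4), so

    ∬_D (curl F)_z dA = ∫_0^{2π} ∫_0^{3} (20r^4(sin(θ)^4 + cos(θ)^4)) · r dr dθ.

Inner (r from 0 to 3): 2430sin(θ)^4 + 2430cos(θ)^4.
Outer (θ from 0 to 2π): 3645π.

Therefore ∮_C F · dr = 3645π.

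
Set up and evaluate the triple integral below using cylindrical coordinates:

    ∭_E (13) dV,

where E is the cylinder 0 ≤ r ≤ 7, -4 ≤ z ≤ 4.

In cylindrical coordinates, x = r cos(θ), y = r sin(θ), z = z, and dV = r dr dθ dz.

The integrand becomes 13, so

    ∭_E (13) dV = ∫_{0}^{2π} ∫_{0}^{7} ∫_{-4}^{4} (13) · r dz dr dθ.

Inner (z): 104r.
Middle (r from 0 to 7): 2548.
Outer (θ): 5096π.

Therefore the triple integral equals 5096π.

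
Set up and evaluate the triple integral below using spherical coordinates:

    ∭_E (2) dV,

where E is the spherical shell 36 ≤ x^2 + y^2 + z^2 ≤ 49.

In spherical coordinates, x = ρ sin(φ) cos(θ), y = ρ sin(φ) sin(θ), z = ρ cos(φ), and dV = ρ^2 sin(φ) dρ dφ dθ.

The integrand becomes 2, so

    ∭_E (2) dV = ∫_{0}^{2π} ∫_{0}^{π} ∫_{6}^{7} (2) · ρ^2 sin(φ) dρ dφ dθ.

Inner (ρ): 254sin(φ)/3.
Middle (φ): 508/3.
Outer (θ): 1016π/3.

Therefore the triple integral equals 1016π/3.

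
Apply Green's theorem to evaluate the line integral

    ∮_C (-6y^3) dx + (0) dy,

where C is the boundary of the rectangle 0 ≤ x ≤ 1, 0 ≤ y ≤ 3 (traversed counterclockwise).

Green's theorem converts the closed line integral into a double integral over the enclosed region D:

    ∮_C P dx + Q dy = ∬_D (∂Q/∂x - ∂P/∂y) dA.

Here P = -6y^3, Q = 0, so

    ∂Q/∂x = 0,    ∂P/∂y = -18y^2,
    ∂Q/∂x - ∂P/∂y = 18y^2.

D is the region 0 ≤ x ≤ 1, 0 ≤ y ≤ 3. Evaluating the double integral:

    ∬_D (18y^2) dA = ∫_0^{1} ∫_0^{3} (18y^2) dy dx.

Inner (y from 0 to 3): 162.
Outer (x from 0 to 1): 162.

Therefore ∮_C P dx + Q dy = 162.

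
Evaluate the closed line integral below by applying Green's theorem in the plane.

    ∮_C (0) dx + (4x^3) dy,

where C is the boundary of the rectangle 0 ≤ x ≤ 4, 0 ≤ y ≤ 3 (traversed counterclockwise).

Green's theorem converts the closed line integral into a double integral over the enclosed region D:

    ∮_C P dx + Q dy = ∬_D (∂Q/∂x - ∂P/∂y) dA.

Here P = 0, Q = 4x^3, so

    ∂Q/∂x = 12x^2,    ∂P/∂y = 0,
    ∂Q/∂x - ∂P/∂y = 12x^2.

D is the region 0 ≤ x ≤ 4, 0 ≤ y ≤ 3. Evaluating the double integral:

    ∬_D (12x^2) dA = ∫_0^{4} ∫_0^{3} (12x^2) dy dx.

Inner (y from 0 to 3): 36x^2.
Outer (x from 0 to 4): 768.

Therefore ∮_C P dx + Q dy = 768.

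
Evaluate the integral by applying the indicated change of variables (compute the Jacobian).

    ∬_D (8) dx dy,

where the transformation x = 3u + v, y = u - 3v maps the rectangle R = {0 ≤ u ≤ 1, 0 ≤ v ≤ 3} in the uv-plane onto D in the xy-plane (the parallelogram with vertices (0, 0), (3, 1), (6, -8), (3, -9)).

Compute the Jacobian determinant of (x, y) with respect to (u, v):

    ∂(x,y)/∂(u,v) = | 3  1 | = (3)(-3) - (1)(1) = -10.
                   | 1  -3 |

Its absolute value is |J| = 10 (the area scaling factor).

Substituting x = 3u + v, y = u - 3v into the integrand,

    8 → 8,

so the integral becomes

    ∬_R (8) · |J| du dv = ∫_0^1 ∫_0^3 (80) dv du.

Inner (v): 240.
Outer (u): 240.

Therefore ∬_D (8) dx dy = 240.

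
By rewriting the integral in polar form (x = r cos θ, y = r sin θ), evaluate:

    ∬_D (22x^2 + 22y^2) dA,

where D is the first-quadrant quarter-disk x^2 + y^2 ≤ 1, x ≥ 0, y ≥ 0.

The region D is 0 ≤ r ≤ 1, 0 ≤ θ ≤ π/2 in polar coordinates, where x = r cos(θ), y = r sin(θ), and dA = r dr dθ.

Under the substitution, the integrand becomes 22r^2, so

    ∬_D (22x^2 + 22y^2) dA = ∫_{0}^{π/2} ∫_{0}^{1} (22r^2) · r dr dθ.

Inner integral (in r): ∫_{0}^{1} (22r^2) · r dr = 11/2.

Outer integral (in θ): ∫_{0}^{π/2} (11/2) dθ = 11π/4.

Therefore ∬_D (22x^2 + 22y^2) dA = 11π/4.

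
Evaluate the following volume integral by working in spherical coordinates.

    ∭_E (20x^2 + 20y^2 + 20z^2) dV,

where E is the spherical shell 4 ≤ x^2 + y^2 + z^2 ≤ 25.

In spherical coordinates, x = ρ sin(φ) cos(θ), y = ρ sin(φ) sin(θ), z = ρ cos(φ), and dV = ρ^2 sin(φ) dρ dφ dθ.

The integrand becomes 20ρ^2, so

    ∭_E (20x^2 + 20y^2 + 20z^2) dV = ∫_{0}^{2π} ∫_{0}^{π} ∫_{2}^{5} (20ρ^2) · ρ^2 sin(φ) dρ dφ dθ.

Inner (ρ): 12372sin(φ).
Middle (φ): 24744.
Outer (θ): 49488π.

Therefore the triple integral equals 49488π.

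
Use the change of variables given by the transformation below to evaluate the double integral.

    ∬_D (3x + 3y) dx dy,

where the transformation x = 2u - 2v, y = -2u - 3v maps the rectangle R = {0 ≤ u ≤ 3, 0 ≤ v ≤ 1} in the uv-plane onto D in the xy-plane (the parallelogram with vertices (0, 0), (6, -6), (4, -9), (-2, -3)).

Compute the Jacobian determinant of (x, y) with respect to (u, v):

    ∂(x,y)/∂(u,v) = | 2  -2 | = (2)(-3) - (-2)(-2) = -10.
                   | -2  -3 |

Its absolute value is |J| = 10 (the area scaling factor).

Substituting x = 2u - 2v, y = -2u - 3v into the integrand,

    3x + 3y → -15v,

so the integral becomes

    ∬_R (-15v) · |J| du dv = ∫_0^3 ∫_0^1 (-150v) dv du.

Inner (v): -75.
Outer (u): -225.

Therefore ∬_D (3x + 3y) dx dy = -225.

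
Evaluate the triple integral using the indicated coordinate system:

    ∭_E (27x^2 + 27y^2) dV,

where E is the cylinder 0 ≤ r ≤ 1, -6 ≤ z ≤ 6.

In cylindrical coordinates, x = r cos(θ), y = r sin(θ), z = z, and dV = r dr dθ dz.

The integrand becomes 27r^2, so

    ∭_E (27x^2 + 27y^2) dV = ∫_{0}^{2π} ∫_{0}^{1} ∫_{-6}^{6} (27r^2) · r dz dr dθ.

Inner (z): 324r^3.
Middle (r from 0 to 1): 81.
Outer (θ): 162π.

Therefore the triple integral equals 162π.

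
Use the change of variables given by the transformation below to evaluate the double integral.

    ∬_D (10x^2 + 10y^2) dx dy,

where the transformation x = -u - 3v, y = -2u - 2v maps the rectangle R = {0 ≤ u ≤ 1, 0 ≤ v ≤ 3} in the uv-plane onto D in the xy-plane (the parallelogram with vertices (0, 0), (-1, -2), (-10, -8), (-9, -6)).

Compute the Jacobian determinant of (x, y) with respect to (u, v):

    ∂(x,y)/∂(u,v) = | -1  -3 | = (-1)(-2) - (-3)(-2) = -4.
                   | -2  -2 |

Its absolute value is |J| = 4 (the area scaling factor).

Substituting x = -u - 3v, y = -2u - 2v into the integrand,

    10x^2 + 10y^2 → 50u^2 + 140u v + 130v^2,

so the integral becomes

    ∬_R (50u^2 + 140u v + 130v^2) · |J| du dv = ∫_0^1 ∫_0^3 (200u^2 + 560u v + 520v^2) dv du.

Inner (v): 600u^2 + 2520u + 4680.
Outer (u): 6140.

Therefore ∬_D (10x^2 + 10y^2) dx dy = 6140.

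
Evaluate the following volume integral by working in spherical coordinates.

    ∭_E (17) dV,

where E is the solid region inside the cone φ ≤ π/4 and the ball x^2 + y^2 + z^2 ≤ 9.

In spherical coordinates, x = ρ sin(φ) cos(θ), y = ρ sin(φ) sin(θ), z = ρ cos(φ), and dV = ρ^2 sin(φ) dρ dφ dθ.

The integrand becomes 17, so

    ∭_E (17) dV = ∫_{0}^{2π} ∫_{0}^{π/4} ∫_{0}^{3} (17) · ρ^2 sin(φ) dρ dφ dθ.

Inner (ρ): 153sin(φ).
Middle (φ): 153 - 153sqrt(2)/2.
Outer (θ): 153π (2 - sqrt(2)).

Therefore the triple integral equals 153π (2 - sqrt(2)).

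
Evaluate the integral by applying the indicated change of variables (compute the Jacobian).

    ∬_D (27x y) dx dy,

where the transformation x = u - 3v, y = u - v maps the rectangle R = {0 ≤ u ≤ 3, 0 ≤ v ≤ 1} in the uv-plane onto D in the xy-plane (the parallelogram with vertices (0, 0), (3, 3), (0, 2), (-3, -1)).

Compute the Jacobian determinant of (x, y) with respect to (u, v):

    ∂(x,y)/∂(u,v) = | 1  -3 | = (1)(-1) - (-3)(1) = 2.
                   | 1  -1 |

Its absolute value is |J| = 2 (the area scaling factor).

Substituting x = u - 3v, y = u - v into the integrand,

    27x y → 27u^2 - 108u v + 81v^2,

so the integral becomes

    ∬_R (27u^2 - 108u v + 81v^2) · |J| du dv = ∫_0^3 ∫_0^1 (54u^2 - 216u v + 162v^2) dv du.

Inner (v): 54u^2 - 108u + 54.
Outer (u): 162.

Therefore ∬_D (27x y) dx dy = 162.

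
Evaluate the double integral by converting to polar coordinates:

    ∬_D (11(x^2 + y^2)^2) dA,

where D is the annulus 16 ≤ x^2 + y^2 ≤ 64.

The region D is 4 ≤ r ≤ 8, 0 ≤ θ ≤ 2π in polar coordinates, where x = r cos(θ), y = r sin(θ), and dA = r dr dθ.

Under the substitution, the integrand becomes 11r^4, so

    ∬_D (11(x^2 + y^2)^2) dA = ∫_{0}^{2π} ∫_{4}^{8} (11r^4) · r dr dθ.

Inner integral (in r): ∫_{4}^{8} (11r^4) · r dr = 473088.

Outer integral (in θ): ∫_{0}^{2π} (473088) dθ = 946176π.

Therefore ∬_D (11(x^2 + y^2)^2) dA = 946176π.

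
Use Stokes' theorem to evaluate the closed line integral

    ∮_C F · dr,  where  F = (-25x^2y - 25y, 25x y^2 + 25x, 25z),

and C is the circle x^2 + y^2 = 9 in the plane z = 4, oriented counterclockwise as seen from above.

Let S be the flat disk x^2 + y^2 ≤ 9 in the plane z = 4, with upward unit normal n̂ = ẑ. By Stokes' theorem,

    ∮_C F · dr = ∬_S (∇ × F) · n̂ dS = ∬_D (curl F)_z dA,

where D is the disk x^2 + y^2 ≤ 9.

Compute the curl of F = (-25x^2y - 25y, 25x y^2 + 25x, 25z):
    (∇ × F)_x = ∂F_z/∂y - ∂F_y/∂z = 0,
    (∇ × F)_y = ∂F_x/∂z - ∂F_z/∂x = 0,
    (∇ × F)_z = ∂F_y/∂x - ∂F_x/∂y = 25x^2 + 25y^2 + 50.

On z = 4, (curl F)_z = 25x^2 + 25y^2 + 50.

Convert to polar (x = r cos θ, y = r sin θ, dA = r dr dθ); the integrand becomes 25r^2 + 50, so

    ∬_D (curl F)_z dA = ∫_0^{2π} ∫_0^{3} (25r^2 + 50) · r dr dθ.

Inner (r from 0 to 3): 2925/4.
Outer (θ from 0 to 2π): 2925π/2.

Therefore ∮_C F · dr = 2925π/2.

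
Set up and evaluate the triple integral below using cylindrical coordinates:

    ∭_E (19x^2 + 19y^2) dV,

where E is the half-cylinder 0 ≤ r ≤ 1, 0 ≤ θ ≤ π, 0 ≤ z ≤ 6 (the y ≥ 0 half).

In cylindrical coordinates, x = r cos(θ), y = r sin(θ), z = z, and dV = r dr dθ dz.

The integrand becomes 19r^2, so

    ∭_E (19x^2 + 19y^2) dV = ∫_{0}^{π} ∫_{0}^{1} ∫_{0}^{6} (19r^2) · r dz dr dθ.

Inner (z): 114r^3.
Middle (r from 0 to 1): 57/2.
Outer (θ): 57π/2.

Therefore the triple integral equals 57π/2.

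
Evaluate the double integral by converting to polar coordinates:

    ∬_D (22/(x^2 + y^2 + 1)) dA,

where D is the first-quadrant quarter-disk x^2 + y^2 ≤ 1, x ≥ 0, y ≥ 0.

The region D is 0 ≤ r ≤ 1, 0 ≤ θ ≤ π/2 in polar coordinates, where x = r cos(θ), y = r sin(θ), and dA = r dr dθ.

Under the substitution, the integrand becomes 22/(r^2 + 1), so

    ∬_D (22/(x^2 + y^2 + 1)) dA = ∫_{0}^{π/2} ∫_{0}^{1} (22/(r^2 + 1)) · r dr dθ.

Inner integral (in r): ∫_{0}^{1} (22/(r^2 + 1)) · r dr = log(2048).

Outer integral (in θ): ∫_{0}^{π/2} (log(2048)) dθ = log(2048^(π/2)).

Therefore ∬_D (22/(x^2 + y^2 + 1)) dA = log(2048^(π/2)).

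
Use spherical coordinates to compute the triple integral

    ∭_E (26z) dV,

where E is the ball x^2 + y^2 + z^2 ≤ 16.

In spherical coordinates, x = ρ sin(φ) cos(θ), y = ρ sin(φ) sin(θ), z = ρ cos(φ), and dV = ρ^2 sin(φ) dρ dφ dθ.

The integrand becomes 26ρ cos(φ), so

    ∭_E (26z) dV = ∫_{0}^{2π} ∫_{0}^{π} ∫_{0}^{4} (26ρ cos(φ)) · ρ^2 sin(φ) dρ dφ dθ.

Inner (ρ): 832sin(2φ).
Middle (φ): 0.
Outer (θ): 0.

Therefore the triple integral equals 0.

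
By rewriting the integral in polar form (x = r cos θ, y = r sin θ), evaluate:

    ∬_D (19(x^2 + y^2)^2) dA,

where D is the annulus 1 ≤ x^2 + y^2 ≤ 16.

The region D is 1 ≤ r ≤ 4, 0 ≤ θ ≤ 2π in polar coordinates, where x = r cos(θ), y = r sin(θ), and dA = r dr dθ.

Under the substitution, the integrand becomes 19r^4, so

    ∬_D (19(x^2 + y^2)^2) dA = ∫_{0}^{2π} ∫_{1}^{4} (19r^4) · r dr dθ.

Inner integral (in r): ∫_{1}^{4} (19r^4) · r dr = 25935/2.

Outer integral (in θ): ∫_{0}^{2π} (25935/2) dθ = 25935π.

Therefore ∬_D (19(x^2 + y^2)^2) dA = 25935π.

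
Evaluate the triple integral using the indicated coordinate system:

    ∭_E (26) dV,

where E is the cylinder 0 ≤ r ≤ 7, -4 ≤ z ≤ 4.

In cylindrical coordinates, x = r cos(θ), y = r sin(θ), z = z, and dV = r dr dθ dz.

The integrand becomes 26, so

    ∭_E (26) dV = ∫_{0}^{2π} ∫_{0}^{7} ∫_{-4}^{4} (26) · r dz dr dθ.

Inner (z): 208r.
Middle (r from 0 to 7): 5096.
Outer (θ): 10192π.

Therefore the triple integral equals 10192π.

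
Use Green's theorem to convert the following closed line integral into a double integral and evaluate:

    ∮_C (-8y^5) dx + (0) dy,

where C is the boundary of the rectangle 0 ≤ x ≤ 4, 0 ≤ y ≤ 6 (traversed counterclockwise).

Green's theorem converts the closed line integral into a double integral over the enclosed region D:

    ∮_C P dx + Q dy = ∬_D (∂Q/∂x - ∂P/∂y) dA.

Here P = -8y^5, Q = 0, so

    ∂Q/∂x = 0,    ∂P/∂y = -40y^4,
    ∂Q/∂x - ∂P/∂y = 40y^4.

D is the region 0 ≤ x ≤ 4, 0 ≤ y ≤ 6. Evaluating the double integral:

    ∬_D (40y^4) dA = ∫_0^{4} ∫_0^{6} (40y^4) dy dx.

Inner (y from 0 to 6): 62208.
Outer (x from 0 to 4): 248832.

Therefore ∮_C P dx + Q dy = 248832.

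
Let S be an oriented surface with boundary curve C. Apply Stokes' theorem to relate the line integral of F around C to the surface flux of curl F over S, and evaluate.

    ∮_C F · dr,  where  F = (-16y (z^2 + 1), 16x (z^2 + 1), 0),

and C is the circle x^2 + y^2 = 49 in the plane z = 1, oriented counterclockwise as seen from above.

Let S be the flat disk x^2 + y^2 ≤ 49 in the plane z = 1, with upward unit normal n̂ = ẑ. By Stokes' theorem,

    ∮_C F · dr = ∬_S (∇ × F) · n̂ dS = ∬_D (curl F)_z dA,

where D is the disk x^2 + y^2 ≤ 49.

Compute the curl of F = (-16y (z^2 + 1), 16x (z^2 + 1), 0):
    (∇ × F)_x = ∂F_z/∂y - ∂F_y/∂z = -32x z,
    (∇ × F)_y = ∂F_x/∂z - ∂F_z/∂x = -32y z,
    (∇ × F)_z = ∂F_y/∂x - ∂F_x/∂y = 32z^2 + 32.

On z = 1, (curl F)_z = 64.

Convert to polar (x = r cos θ, y = r sin θ, dA = r dr dθ); the integrand becomes 64, so

    ∬_D (curl F)_z dA = ∫_0^{2π} ∫_0^{7} (64) · r dr dθ.

Inner (r from 0 to 7): 1568.
Outer (θ from 0 to 2π): 3136π.

Therefore ∮_C F · dr = 3136π.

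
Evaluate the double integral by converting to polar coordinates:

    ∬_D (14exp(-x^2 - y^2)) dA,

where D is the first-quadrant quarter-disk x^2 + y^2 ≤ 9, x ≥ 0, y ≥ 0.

The region D is 0 ≤ r ≤ 3, 0 ≤ θ ≤ π/2 in polar coordinates, where x = r cos(θ), y = r sin(θ), and dA = r dr dθ.

Under the substitution, the integrand becomes 14exp(-r^2), so

    ∬_D (14exp(-x^2 - y^2)) dA = ∫_{0}^{π/2} ∫_{0}^{3} (14exp(-r^2)) · r dr dθ.

Inner integral (in r): ∫_{0}^{3} (14exp(-r^2)) · r dr = 7 - 7exp(-9).

Outer integral (in θ): ∫_{0}^{π/2} (7 - 7exp(-9)) dθ = -7π (1 - exp(9))exp(-9)/2.

Therefore ∬_D (14exp(-x^2 - y^2)) dA = -7π (1 - exp(9))exp(-9)/2.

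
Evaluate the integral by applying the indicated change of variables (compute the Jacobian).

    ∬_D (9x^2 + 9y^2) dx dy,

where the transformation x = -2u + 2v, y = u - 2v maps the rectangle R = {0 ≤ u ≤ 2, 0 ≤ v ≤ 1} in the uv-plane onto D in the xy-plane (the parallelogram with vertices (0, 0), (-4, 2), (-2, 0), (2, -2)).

Compute the Jacobian determinant of (x, y) with respect to (u, v):

    ∂(x,y)/∂(u,v) = | -2  2 | = (-2)(-2) - (2)(1) = 2.
                   | 1  -2 |

Its absolute value is |J| = 2 (the area scaling factor).

Substituting x = -2u + 2v, y = u - 2v into the integrand,

    9x^2 + 9y^2 → 45u^2 - 108u v + 72v^2,

so the integral becomes

    ∬_R (45u^2 - 108u v + 72v^2) · |J| du dv = ∫_0^2 ∫_0^1 (90u^2 - 216u v + 144v^2) dv du.

Inner (v): 90u^2 - 108u + 48.
Outer (u): 120.

Therefore ∬_D (9x^2 + 9y^2) dx dy = 120.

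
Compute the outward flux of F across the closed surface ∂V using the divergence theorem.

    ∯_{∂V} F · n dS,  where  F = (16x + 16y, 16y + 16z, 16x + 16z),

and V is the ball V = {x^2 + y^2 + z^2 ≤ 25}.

By the divergence theorem,

    ∯_{∂V} F · n dS = ∭_V (∇ · F) dV.

Compute the divergence:
    ∇ · F = ∂F_x/∂x + ∂F_y/∂y + ∂F_z/∂z = 16 + 16 + 16 = 48.

In spherical coordinates, x = ρ sin(φ) cos(θ), y = ρ sin(φ) sin(θ), z = ρ cos(φ), dV = ρ^2 sin(φ) dρ dφ dθ, with 0 ≤ ρ ≤ 5, 0 ≤ φ ≤ π, 0 ≤ θ ≤ 2π.

The integrand, after substitution and multiplying by the volume element, becomes (48) · ρ^2 sin(φ), so

    ∭_V (∇·F) dV = ∫_0^{2π} ∫_0^{π} ∫_0^{5} (48) · ρ^2 sin(φ) dρ dφ dθ.

Inner (ρ from 0 to 5): 2000sin(φ).
Middle (φ from 0 to π): 4000.
Outer (θ from 0 to 2π): 8000π.

Therefore ∯_{∂V} F · n dS = 8000π.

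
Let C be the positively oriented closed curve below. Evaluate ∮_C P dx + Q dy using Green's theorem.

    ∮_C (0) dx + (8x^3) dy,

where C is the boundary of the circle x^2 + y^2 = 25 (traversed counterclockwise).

Green's theorem converts the closed line integral into a double integral over the enclosed region D:

    ∮_C P dx + Q dy = ∬_D (∂Q/∂x - ∂P/∂y) dA.

Here P = 0, Q = 8x^3, so

    ∂Q/∂x = 24x^2,    ∂P/∂y = 0,
    ∂Q/∂x - ∂P/∂y = 24x^2.

D is the region x^2 + y^2 ≤ 25. Evaluating the double integral:

In polar coordinates (x = r cos θ, y = r sin θ, dA = r dr dθ) the integrand becomes 24r^2cos(θ)^2, so

    ∬_D (24x^2) dA = ∫_0^{2π} ∫_0^{5} (24r^2cos(θ)^2) · r dr dθ.

Inner (r from 0 to 5): 3750cos(θ)^2.
Outer (θ from 0 to 2π): 3750π.

Therefore ∮_C P dx + Q dy = 3750π.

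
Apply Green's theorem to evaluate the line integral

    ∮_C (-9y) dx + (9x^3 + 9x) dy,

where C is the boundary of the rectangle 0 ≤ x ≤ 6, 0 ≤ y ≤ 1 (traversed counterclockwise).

Green's theorem converts the closed line integral into a double integral over the enclosed region D:

    ∮_C P dx + Q dy = ∬_D (∂Q/∂x - ∂P/∂y) dA.

Here P = -9y, Q = 9x^3 + 9x, so

    ∂Q/∂x = 27x^2 + 9,    ∂P/∂y = -9,
    ∂Q/∂x - ∂P/∂y = 27x^2 + 18.

D is the region 0 ≤ x ≤ 6, 0 ≤ y ≤ 1. Evaluating the double integral:

    ∬_D (27x^2 + 18) dA = ∫_0^{6} ∫_0^{1} (27x^2 + 18) dy dx.

Inner (y from 0 to 1): 27x^2 + 18.
Outer (x from 0 to 6): 2052.

Therefore ∮_C P dx + Q dy = 2052.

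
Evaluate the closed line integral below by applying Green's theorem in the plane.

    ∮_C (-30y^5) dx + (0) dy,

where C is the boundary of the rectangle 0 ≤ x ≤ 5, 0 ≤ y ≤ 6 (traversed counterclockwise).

Green's theorem converts the closed line integral into a double integral over the enclosed region D:

    ∮_C P dx + Q dy = ∬_D (∂Q/∂x - ∂P/∂y) dA.

Here P = -30y^5, Q = 0, so

    ∂Q/∂x = 0,    ∂P/∂y = -150y^4,
    ∂Q/∂x - ∂P/∂y = 150y^4.

D is the region 0 ≤ x ≤ 5, 0 ≤ y ≤ 6. Evaluating the double integral:

    ∬_D (150y^4) dA = ∫_0^{5} ∫_0^{6} (150y^4) dy dx.

Inner (y from 0 to 6): 233280.
Outer (x from 0 to 5): 1166400.

Therefore ∮_C P dx + Q dy = 1166400.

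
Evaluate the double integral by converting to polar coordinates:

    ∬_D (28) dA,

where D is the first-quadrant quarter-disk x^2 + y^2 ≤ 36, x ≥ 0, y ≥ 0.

The region D is 0 ≤ r ≤ 6, 0 ≤ θ ≤ π/2 in polar coordinates, where x = r cos(θ), y = r sin(θ), and dA = r dr dθ.

Under the substitution, the integrand becomes 28, so

    ∬_D (28) dA = ∫_{0}^{π/2} ∫_{0}^{6} (28) · r dr dθ.

Inner integral (in r): ∫_{0}^{6} (28) · r dr = 504.

Outer integral (in θ): ∫_{0}^{π/2} (504) dθ = 252π.

Therefore ∬_D (28) dA = 252π.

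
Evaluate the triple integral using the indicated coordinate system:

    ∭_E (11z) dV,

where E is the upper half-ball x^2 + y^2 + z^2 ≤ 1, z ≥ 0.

In spherical coordinates, x = ρ sin(φ) cos(θ), y = ρ sin(φ) sin(θ), z = ρ cos(φ), and dV = ρ^2 sin(φ) dρ dφ dθ.

The integrand becomes 11ρ cos(φ), so

    ∭_E (11z) dV = ∫_{0}^{2π} ∫_{0}^{π/2} ∫_{0}^{1} (11ρ cos(φ)) · ρ^2 sin(φ) dρ dφ dθ.

Inner (ρ): 11sin(2φ)/8.
Middle (φ): 11/8.
Outer (θ): 11π/4.

Therefore the triple integral equals 11π/4.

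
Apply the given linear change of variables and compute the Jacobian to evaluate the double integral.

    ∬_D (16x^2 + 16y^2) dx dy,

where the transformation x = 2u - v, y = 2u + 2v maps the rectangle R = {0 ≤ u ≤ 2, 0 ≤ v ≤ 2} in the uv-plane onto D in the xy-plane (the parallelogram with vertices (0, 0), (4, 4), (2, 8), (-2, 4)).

Compute the Jacobian determinant of (x, y) with respect to (u, v):

    ∂(x,y)/∂(u,v) = | 2  -1 | = (2)(2) - (-1)(2) = 6.
                   | 2  2 |

Its absolute value is |J| = 6 (the area scaling factor).

Substituting x = 2u - v, y = 2u + 2v into the integrand,

    16x^2 + 16y^2 → 128u^2 + 64u v + 80v^2,

so the integral becomes

    ∬_R (128u^2 + 64u v + 80v^2) · |J| du dv = ∫_0^2 ∫_0^2 (768u^2 + 384u v + 480v^2) dv du.

Inner (v): 1536u^2 + 768u + 1280.
Outer (u): 8192.

Therefore ∬_D (16x^2 + 16y^2) dx dy = 8192.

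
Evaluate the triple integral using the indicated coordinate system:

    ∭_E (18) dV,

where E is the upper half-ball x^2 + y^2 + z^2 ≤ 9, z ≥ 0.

In spherical coordinates, x = ρ sin(φ) cos(θ), y = ρ sin(φ) sin(θ), z = ρ cos(φ), and dV = ρ^2 sin(φ) dρ dφ dθ.

The integrand becomes 18, so

    ∭_E (18) dV = ∫_{0}^{2π} ∫_{0}^{π/2} ∫_{0}^{3} (18) · ρ^2 sin(φ) dρ dφ dθ.

Inner (ρ): 162sin(φ).
Middle (φ): 162.
Outer (θ): 324π.

Therefore the triple integral equals 324π.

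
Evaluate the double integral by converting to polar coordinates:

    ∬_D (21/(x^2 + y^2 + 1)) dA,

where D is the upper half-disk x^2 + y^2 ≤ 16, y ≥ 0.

The region D is 0 ≤ r ≤ 4, 0 ≤ θ ≤ π in polar coordinates, where x = r cos(θ), y = r sin(θ), and dA = r dr dθ.

Under the substitution, the integrand becomes 21/(r^2 + 1), so

    ∬_D (21/(x^2 + y^2 + 1)) dA = ∫_{0}^{π} ∫_{0}^{4} (21/(r^2 + 1)) · r dr dθ.

Inner integral (in r): ∫_{0}^{4} (21/(r^2 + 1)) · r dr = 21log(17)/2.

Outer integral (in θ): ∫_{0}^{π} (21log(17)/2) dθ = 21π log(17)/2.

Therefore ∬_D (21/(x^2 + y^2 + 1)) dA = 21π log(17)/2.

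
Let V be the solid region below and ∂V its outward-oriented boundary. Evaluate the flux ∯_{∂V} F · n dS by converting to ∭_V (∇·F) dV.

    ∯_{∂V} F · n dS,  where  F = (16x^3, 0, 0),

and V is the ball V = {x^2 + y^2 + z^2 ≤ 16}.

By the divergence theorem,

    ∯_{∂V} F · n dS = ∭_V (∇ · F) dV.

Compute the divergence:
    ∇ · F = ∂F_x/∂x + ∂F_y/∂y + ∂F_z/∂z = 48x^2 + 0 + 0 = 48x^2.

In spherical coordinates, x = ρ sin(φ) cos(θ), y = ρ sin(φ) sin(θ), z = ρ cos(φ), dV = ρ^2 sin(φ) dρ dφ dθ, with 0 ≤ ρ ≤ 4, 0 ≤ φ ≤ π, 0 ≤ θ ≤ 2π.

The integrand, after substitution and multiplying by the volume element, becomes (48ρ^2sin(φ)^2cos(θ)^2) · ρ^2 sin(φ), so

    ∭_V (∇·F) dV = ∫_0^{2π} ∫_0^{π} ∫_0^{4} (48ρ^2sin(φ)^2cos(θ)^2) · ρ^2 sin(φ) dρ dφ dθ.

Inner (ρ from 0 to 4): 49152sin(φ)^3cos(θ)^2/5.
Middle (φ from 0 to π): 65536cos(θ)^2/5.
Outer (θ from 0 to 2π): 65536π/5.

Therefore ∯_{∂V} F · n dS = 65536π/5.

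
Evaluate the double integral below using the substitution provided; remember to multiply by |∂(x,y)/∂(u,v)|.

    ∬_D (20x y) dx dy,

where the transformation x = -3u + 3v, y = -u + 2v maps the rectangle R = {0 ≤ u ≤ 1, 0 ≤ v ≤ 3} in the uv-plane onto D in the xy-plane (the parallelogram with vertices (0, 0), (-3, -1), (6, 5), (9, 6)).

Compute the Jacobian determinant of (x, y) with respect to (u, v):

    ∂(x,y)/∂(u,v) = | -3  3 | = (-3)(2) - (3)(-1) = -3.
                   | -1  2 |

Its absolute value is |J| = 3 (the area scaling factor).

Substituting x = -3u + 3v, y = -u + 2v into the integrand,

    20x y → 60u^2 - 180u v + 120v^2,

so the integral becomes

    ∬_R (60u^2 - 180u v + 120v^2) · |J| du dv = ∫_0^1 ∫_0^3 (180u^2 - 540u v + 360v^2) dv du.

Inner (v): 540u^2 - 2430u + 3240.
Outer (u): 2205.

Therefore ∬_D (20x y) dx dy = 2205.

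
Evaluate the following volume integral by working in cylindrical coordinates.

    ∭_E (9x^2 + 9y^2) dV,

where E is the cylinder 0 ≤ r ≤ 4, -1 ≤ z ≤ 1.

In cylindrical coordinates, x = r cos(θ), y = r sin(θ), z = z, and dV = r dr dθ dz.

The integrand becomes 9r^2, so

    ∭_E (9x^2 + 9y^2) dV = ∫_{0}^{2π} ∫_{0}^{4} ∫_{-1}^{1} (9r^2) · r dz dr dθ.

Inner (z): 18r^3.
Middle (r from 0 to 4): 1152.
Outer (θ): 2304π.

Therefore the triple integral equals 2304π.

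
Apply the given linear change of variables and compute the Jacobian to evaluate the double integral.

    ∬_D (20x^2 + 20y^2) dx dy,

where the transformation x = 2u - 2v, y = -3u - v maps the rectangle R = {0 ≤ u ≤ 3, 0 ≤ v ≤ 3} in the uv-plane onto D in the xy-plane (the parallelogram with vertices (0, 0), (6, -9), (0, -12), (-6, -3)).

Compute the Jacobian determinant of (x, y) with respect to (u, v):

    ∂(x,y)/∂(u,v) = | 2  -2 | = (2)(-1) - (-2)(-3) = -8.
                   | -3  -1 |

Its absolute value is |J| = 8 (the area scaling factor).

Substituting x = 2u - 2v, y = -3u - v into the integrand,

    20x^2 + 20y^2 → 260u^2 - 40u v + 100v^2,

so the integral becomes

    ∬_R (260u^2 - 40u v + 100v^2) · |J| du dv = ∫_0^3 ∫_0^3 (2080u^2 - 320u v + 800v^2) dv du.

Inner (v): 6240u^2 - 1440u + 7200.
Outer (u): 71280.

Therefore ∬_D (20x^2 + 20y^2) dx dy = 71280.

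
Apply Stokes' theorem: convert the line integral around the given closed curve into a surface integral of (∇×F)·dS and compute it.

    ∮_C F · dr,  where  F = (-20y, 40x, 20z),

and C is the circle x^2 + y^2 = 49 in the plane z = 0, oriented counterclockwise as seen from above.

Let S be the flat disk x^2 + y^2 ≤ 49 in the plane z = 0, with upward unit normal n̂ = ẑ. By Stokes' theorem,

    ∮_C F · dr = ∬_S (∇ × F) · n̂ dS = ∬_D (curl F)_z dA,

where D is the disk x^2 + y^2 ≤ 49.

Compute the curl of F = (-20y, 40x, 20z):
    (∇ × F)_x = ∂F_z/∂y - ∂F_y/∂z = 0,
    (∇ × F)_y = ∂F_x/∂z - ∂F_z/∂x = 0,
    (∇ × F)_z = ∂F_y/∂x - ∂F_x/∂y = 60.

On z = 0, (curl F)_z = 60.

Convert to polar (x = r cos θ, y = r sin θ, dA = r dr dθ); the integrand becomes 60, so

    ∬_D (curl F)_z dA = ∫_0^{2π} ∫_0^{7} (60) · r dr dθ.

Inner (r from 0 to 7): 1470.
Outer (θ from 0 to 2π): 2940π.

Therefore ∮_C F · dr = 2940π.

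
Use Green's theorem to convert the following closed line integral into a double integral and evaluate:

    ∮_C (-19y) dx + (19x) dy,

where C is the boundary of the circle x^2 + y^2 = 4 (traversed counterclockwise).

Green's theorem converts the closed line integral into a double integral over the enclosed region D:

    ∮_C P dx + Q dy = ∬_D (∂Q/∂x - ∂P/∂y) dA.

Here P = -19y, Q = 19x, so

    ∂Q/∂x = 19,    ∂P/∂y = -19,
    ∂Q/∂x - ∂P/∂y = 38.

D is the region x^2 + y^2 ≤ 4. Evaluating the double integral:

In polar coordinates (x = r cos θ, y = r sin θ, dA = r dr dθ) the integrand becomes 38, so

    ∬_D (38) dA = ∫_0^{2π} ∫_0^{2} (38) · r dr dθ.

Inner (r from 0 to 2): 76.
Outer (θ from 0 to 2π): 152π.

Therefore ∮_C P dx + Q dy = 152π.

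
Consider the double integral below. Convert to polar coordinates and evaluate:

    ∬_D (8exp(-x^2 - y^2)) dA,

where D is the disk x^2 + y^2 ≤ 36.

The region D is 0 ≤ r ≤ 6, 0 ≤ θ ≤ 2π in polar coordinates, where x = r cos(θ), y = r sin(θ), and dA = r dr dθ.

Under the substitution, the integrand becomes 8exp(-r^2), so

    ∬_D (8exp(-x^2 - y^2)) dA = ∫_{0}^{2π} ∫_{0}^{6} (8exp(-r^2)) · r dr dθ.

Inner integral (in r): ∫_{0}^{6} (8exp(-r^2)) · r dr = 4 - 4exp(-36).

Outer integral (in θ): ∫_{0}^{2π} (4 - 4exp(-36)) dθ = -8π exp(-36) + 8π.

Therefore ∬_D (8exp(-x^2 - y^2)) dA = -8π exp(-36) + 8π.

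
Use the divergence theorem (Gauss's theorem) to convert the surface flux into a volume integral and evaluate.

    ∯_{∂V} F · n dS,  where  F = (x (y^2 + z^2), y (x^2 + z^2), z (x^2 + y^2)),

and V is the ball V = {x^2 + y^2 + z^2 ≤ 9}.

By the divergence theorem,

    ∯_{∂V} F · n dS = ∭_V (∇ · F) dV.

Compute the divergence:
    ∇ · F = ∂F_x/∂x + ∂F_y/∂y + ∂F_z/∂z = y^2 + z^2 + x^2 + z^2 + x^2 + y^2 = 2x^2 + 2y^2 + 2z^2.

In spherical coordinates, x = ρ sin(φ) cos(θ), y = ρ sin(φ) sin(θ), z = ρ cos(φ), dV = ρ^2 sin(φ) dρ dφ dθ, with 0 ≤ ρ ≤ 3, 0 ≤ φ ≤ π, 0 ≤ θ ≤ 2π.

The integrand, after substitution and multiplying by the volume element, becomes (2ρ^2) · ρ^2 sin(φ), so

    ∭_V (∇·F) dV = ∫_0^{2π} ∫_0^{π} ∫_0^{3} (2ρ^2) · ρ^2 sin(φ) dρ dφ dθ.

Inner (ρ from 0 to 3): 486sin(φ)/5.
Middle (φ from 0 to π): 972/5.
Outer (θ from 0 to 2π): 1944π/5.

Therefore ∯_{∂V} F · n dS = 1944π/5.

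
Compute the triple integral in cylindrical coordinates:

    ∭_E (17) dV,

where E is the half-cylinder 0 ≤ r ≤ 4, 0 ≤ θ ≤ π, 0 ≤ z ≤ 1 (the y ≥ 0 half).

In cylindrical coordinates, x = r cos(θ), y = r sin(θ), z = z, and dV = r dr dθ dz.

The integrand becomes 17, so

    ∭_E (17) dV = ∫_{0}^{π} ∫_{0}^{4} ∫_{0}^{1} (17) · r dz dr dθ.

Inner (z): 17r.
Middle (r from 0 to 4): 136.
Outer (θ): 136π.

Therefore the triple integral equals 136π.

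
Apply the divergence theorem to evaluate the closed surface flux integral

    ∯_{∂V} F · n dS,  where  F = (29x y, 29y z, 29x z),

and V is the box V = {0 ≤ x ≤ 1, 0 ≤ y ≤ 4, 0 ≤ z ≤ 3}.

By the divergence theorem,

    ∯_{∂V} F · n dS = ∭_V (∇ · F) dV.

Compute the divergence:
    ∇ · F = ∂F_x/∂x + ∂F_y/∂y + ∂F_z/∂z = 29y + 29z + 29x = 29x + 29y + 29z.

V is a rectangular box, so dV = dx dy dz with 0 ≤ x ≤ 1, 0 ≤ y ≤ 4, 0 ≤ z ≤ 3.

Integrate (29x + 29y + 29z) over V as an iterated integral:

    ∭_V (∇·F) dV = ∫_0^{1} ∫_0^{4} ∫_0^{3} (29x + 29y + 29z) dz dy dx.

Inner (z from 0 to 3): 87x + 87y + 261/2.
Middle (y from 0 to 4): 348x + 1218.
Outer (x from 0 to 1): 1392.

Therefore ∯_{∂V} F · n dS = 1392.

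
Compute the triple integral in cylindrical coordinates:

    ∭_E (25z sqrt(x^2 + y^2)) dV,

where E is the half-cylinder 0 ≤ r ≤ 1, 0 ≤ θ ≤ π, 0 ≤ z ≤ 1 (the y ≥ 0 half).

In cylindrical coordinates, x = r cos(θ), y = r sin(θ), z = z, and dV = r dr dθ dz.

The integrand becomes 25r z, so

    ∭_E (25z sqrt(x^2 + y^2)) dV = ∫_{0}^{π} ∫_{0}^{1} ∫_{0}^{1} (25r z) · r dz dr dθ.

Inner (z): 25r^2/2.
Middle (r from 0 to 1): 25/6.
Outer (θ): 25π/6.

Therefore the triple integral equals 25π/6.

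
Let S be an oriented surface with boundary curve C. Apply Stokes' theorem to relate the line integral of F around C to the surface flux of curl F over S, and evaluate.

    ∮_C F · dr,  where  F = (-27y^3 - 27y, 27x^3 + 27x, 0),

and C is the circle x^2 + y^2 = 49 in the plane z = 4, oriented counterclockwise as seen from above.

Let S be the flat disk x^2 + y^2 ≤ 49 in the plane z = 4, with upward unit normal n̂ = ẑ. By Stokes' theorem,

    ∮_C F · dr = ∬_S (∇ × F) · n̂ dS = ∬_D (curl F)_z dA,

where D is the disk x^2 + y^2 ≤ 49.

Compute the curl of F = (-27y^3 - 27y, 27x^3 + 27x, 0):
    (∇ × F)_x = ∂F_z/∂y - ∂F_y/∂z = 0,
    (∇ × F)_y = ∂F_x/∂z - ∂F_z/∂x = 0,
    (∇ × F)_z = ∂F_y/∂x - ∂F_x/∂y = 81x^2 + 81y^2 + 54.

On z = 4, (curl F)_z = 81x^2 + 81y^2 + 54.

Convert to polar (x = r cos θ, y = r sin θ, dA = r dr dθ); the integrand becomes 81r^2 + 54, so

    ∬_D (curl F)_z dA = ∫_0^{2π} ∫_0^{7} (81r^2 + 54) · r dr dθ.

Inner (r from 0 to 7): 199773/4.
Outer (θ from 0 to 2π): 199773π/2.

Therefore ∮_C F · dr = 199773π/2.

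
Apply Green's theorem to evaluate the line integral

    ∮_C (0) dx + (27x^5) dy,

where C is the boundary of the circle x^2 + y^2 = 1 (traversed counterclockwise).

Green's theorem converts the closed line integral into a double integral over the enclosed region D:

    ∮_C P dx + Q dy = ∬_D (∂Q/∂x - ∂P/∂y) dA.

Here P = 0, Q = 27x^5, so

    ∂Q/∂x = 135x^4,    ∂P/∂y = 0,
    ∂Q/∂x - ∂P/∂y = 135x^4.

D is the region x^2 + y^2 ≤ 1. Evaluating the double integral:

In polar coordinates (x = r cos θ, y = r sin θ, dA = r dr dθ) the integrand becomes 135r^4cos(θ)^4, so

    ∬_D (135x^4) dA = ∫_0^{2π} ∫_0^{1} (135r^4cos(θ)^4) · r dr dθ.

Inner (r from 0 to 1): 45cos(θ)^4/2.
Outer (θ from 0 to 2π): 135π/8.

Therefore ∮_C P dx + Q dy = 135π/8.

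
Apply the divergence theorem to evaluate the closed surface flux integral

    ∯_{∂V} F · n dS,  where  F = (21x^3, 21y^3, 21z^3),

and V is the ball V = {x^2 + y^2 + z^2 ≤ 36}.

By the divergence theorem,

    ∯_{∂V} F · n dS = ∭_V (∇ · F) dV.

Compute the divergence:
    ∇ · F = ∂F_x/∂x + ∂F_y/∂y + ∂F_z/∂z = 63x^2 + 63y^2 + 63z^2.

In spherical coordinates, x = ρ sin(φ) cos(θ), y = ρ sin(φ) sin(θ), z = ρ cos(φ), dV = ρ^2 sin(φ) dρ dφ dθ, with 0 ≤ ρ ≤ 6, 0 ≤ φ ≤ π, 0 ≤ θ ≤ 2π.

The integrand, after substitution and multiplying by the volume element, becomes (63ρ^2) · ρ^2 sin(φ), so

    ∭_V (∇·F) dV = ∫_0^{2π} ∫_0^{π} ∫_0^{6} (63ρ^2) · ρ^2 sin(φ) dρ dφ dθ.

Inner (ρ from 0 to 6): 489888sin(φ)/5.
Middle (φ from 0 to π): 979776/5.
Outer (θ from 0 to 2π): 1959552π/5.

Therefore ∯_{∂V} F · n dS = 1959552π/5.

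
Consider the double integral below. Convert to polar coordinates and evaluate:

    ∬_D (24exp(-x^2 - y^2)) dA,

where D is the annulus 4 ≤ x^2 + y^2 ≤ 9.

The region D is 2 ≤ r ≤ 3, 0 ≤ θ ≤ 2π in polar coordinates, where x = r cos(θ), y = r sin(θ), and dA = r dr dθ.

Under the substitution, the integrand becomes 24exp(-r^2), so

    ∬_D (24exp(-x^2 - y^2)) dA = ∫_{0}^{2π} ∫_{2}^{3} (24exp(-r^2)) · r dr dθ.

Inner integral (in r): ∫_{2}^{3} (24exp(-r^2)) · r dr = -(12 - 12exp(5))exp(-9).

Outer integral (in θ): ∫_{0}^{2π} (-(12 - 12exp(5))exp(-9)) dθ = -24π (1 - exp(5))exp(-9).

Therefore ∬_D (24exp(-x^2 - y^2)) dA = -24π (1 - exp(5))exp(-9).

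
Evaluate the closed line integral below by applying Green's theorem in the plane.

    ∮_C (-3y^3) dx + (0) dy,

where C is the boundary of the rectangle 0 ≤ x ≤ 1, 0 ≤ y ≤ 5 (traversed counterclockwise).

Green's theorem converts the closed line integral into a double integral over the enclosed region D:

    ∮_C P dx + Q dy = ∬_D (∂Q/∂x - ∂P/∂y) dA.

Here P = -3y^3, Q = 0, so

    ∂Q/∂x = 0,    ∂P/∂y = -9y^2,
    ∂Q/∂x - ∂P/∂y = 9y^2.

D is the region 0 ≤ x ≤ 1, 0 ≤ y ≤ 5. Evaluating the double integral:

    ∬_D (9y^2) dA = ∫_0^{1} ∫_0^{5} (9y^2) dy dx.

Inner (y from 0 to 5): 375.
Outer (x from 0 to 1): 375.

Therefore ∮_C P dx + Q dy = 375.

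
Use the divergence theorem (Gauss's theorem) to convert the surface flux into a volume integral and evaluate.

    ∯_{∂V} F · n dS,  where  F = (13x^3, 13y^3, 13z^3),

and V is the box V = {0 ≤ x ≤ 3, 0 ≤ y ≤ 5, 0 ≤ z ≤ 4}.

By the divergence theorem,

    ∯_{∂V} F · n dS = ∭_V (∇ · F) dV.

Compute the divergence:
    ∇ · F = ∂F_x/∂x + ∂F_y/∂y + ∂F_z/∂z = 39x^2 + 39y^2 + 39z^2.

V is a rectangular box, so dV = dx dy dz with 0 ≤ x ≤ 3, 0 ≤ y ≤ 5, 0 ≤ z ≤ 4.

Integrate (39x^2 + 39y^2 + 39z^2) over V as an iterated integral:

    ∭_V (∇·F) dV = ∫_0^{3} ∫_0^{5} ∫_0^{4} (39x^2 + 39y^2 + 39z^2) dz dy dx.

Inner (z from 0 to 4): 156x^2 + 156y^2 + 832.
Middle (y from 0 to 5): 780x^2 + 10660.
Outer (x from 0 to 3): 39000.

Therefore ∯_{∂V} F · n dS = 39000.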